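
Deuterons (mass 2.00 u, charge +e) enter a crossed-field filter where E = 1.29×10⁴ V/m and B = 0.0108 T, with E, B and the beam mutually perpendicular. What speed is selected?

v = 1.19×10⁶ m/s

Zero net Lorentz force requires |qE| = |q v×B|, i.e. E = vB.
v = E/B = 1.29×10⁴/0.0108 = 1.19×10⁶ m/s.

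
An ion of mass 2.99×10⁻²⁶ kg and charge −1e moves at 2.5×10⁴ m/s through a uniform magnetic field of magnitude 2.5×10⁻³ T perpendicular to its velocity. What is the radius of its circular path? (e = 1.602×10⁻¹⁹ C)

r ≈ 1.9 m

The magnetic force provides the centripetal force: |q|vB = mv²/r.
r = mv/(|q|B) = (2.99×10⁻²⁶)(2.5×10⁴)/((1.602×10⁻¹⁹)(2.5×10⁻³)) ≈ 1.9 m.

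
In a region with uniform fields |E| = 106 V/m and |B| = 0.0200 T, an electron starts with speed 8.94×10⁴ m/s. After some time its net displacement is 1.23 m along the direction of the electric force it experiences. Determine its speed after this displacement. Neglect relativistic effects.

B does no work; ΔKE = |q|E d.
½mv_f² = ½mv₀² + |q|Ed = ½(9.109×10⁻³¹)(8.94×10⁴)² + (1.602×10⁻¹⁹)(106)(1.23) ≈ 3.640×10⁻²¹ J + 2.089×10⁻¹⁷ J ≈ 2.089×10⁻¹⁷ J.
v_f = √(2·2.089×10⁻¹⁷/9.109×10⁻³¹) ≈ 6.77×10⁶ m/s.

v_f ≈ 6.77×10⁶ m/s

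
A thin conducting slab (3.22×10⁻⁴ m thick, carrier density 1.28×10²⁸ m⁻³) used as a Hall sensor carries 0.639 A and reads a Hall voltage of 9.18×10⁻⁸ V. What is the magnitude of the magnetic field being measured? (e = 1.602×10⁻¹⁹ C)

From V_H = IB/(n e t), B = V_H n e t / I.
B = (9.18×10⁻⁸)(1.28×10²⁸)(1.602×10⁻¹⁹)(3.22×10⁻⁴)/0.639 ≈ 0.0949 T.

B ≈ 0.0949 T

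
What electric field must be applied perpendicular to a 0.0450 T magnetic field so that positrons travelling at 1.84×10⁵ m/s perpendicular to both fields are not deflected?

E = 8280 V/m

For straight-line motion qE = qvB, so E = vB.
E = 1.84×10⁵ × 0.0450 = 8280 V/m.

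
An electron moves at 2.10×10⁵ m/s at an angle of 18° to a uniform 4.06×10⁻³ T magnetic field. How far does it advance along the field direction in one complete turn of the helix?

p ≈ 1.76×10⁻³ m

v∥ = v cosθ = 2.10×10⁵·cos18° ≈ 1.997×10⁵ m/s.
T = 2πm/(|q|B) = 2π(9.109×10⁻³¹)/((1.602×10⁻¹⁹)(4.06×10⁻³)) ≈ 8.800×10⁻⁹ s.
pitch = v∥ T = (1.997×10⁵)(8.800×10⁻⁹) ≈ 1.76×10⁻³ m.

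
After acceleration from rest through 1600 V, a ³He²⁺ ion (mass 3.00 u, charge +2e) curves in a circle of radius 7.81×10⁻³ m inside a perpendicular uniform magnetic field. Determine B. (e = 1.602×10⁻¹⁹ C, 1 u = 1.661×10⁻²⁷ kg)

v = √(2|q|V/m) = √(2·3.204×10⁻¹⁹·1600/4.983×10⁻²⁷) ≈ 4.536×10⁵ m/s.
B = mv/(|q|r) = (4.983×10⁻²⁷)(4.536×10⁵)/((3.204×10⁻¹⁹)(7.81×10⁻³)) ≈ 0.903 T.

B ≈ 0.903 T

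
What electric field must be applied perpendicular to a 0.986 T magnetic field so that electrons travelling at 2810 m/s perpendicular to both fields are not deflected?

For straight-line motion qE = qvB, so E = vB.
E = 2810 × 0.986 = 2770 V/m.

E = 2770 V/m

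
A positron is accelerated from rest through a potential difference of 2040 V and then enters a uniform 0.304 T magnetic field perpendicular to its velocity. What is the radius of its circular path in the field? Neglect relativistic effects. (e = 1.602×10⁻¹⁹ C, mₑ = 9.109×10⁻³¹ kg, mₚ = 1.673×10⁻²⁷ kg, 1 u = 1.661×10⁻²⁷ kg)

Acceleration: |q|V = ½mv² ⇒ v = √(2|q|V/m) = √(2·1.602×10⁻¹⁹·2040/9.109×10⁻³¹) ≈ 2.679×10⁷ m/s.
In the field: r = mv/(|q|B) = (9.109×10⁻³¹)(2.679×10⁷)/((1.602×10⁻¹⁹)(0.304)) ≈ 5.01×10⁻⁴ m.

r ≈ 5.01×10⁻⁴ m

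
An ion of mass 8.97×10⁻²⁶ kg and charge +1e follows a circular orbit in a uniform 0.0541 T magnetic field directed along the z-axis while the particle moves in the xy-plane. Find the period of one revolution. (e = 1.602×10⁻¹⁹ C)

The cyclotron period depends only on m, q, B: T = 2πm/(|q|B).
T = 2π(8.97×10⁻²⁶)/((1.602×10⁻¹⁹)(0.0541)) ≈ 6.50×10⁻⁵ s.

T ≈ 6.50×10⁻⁵ s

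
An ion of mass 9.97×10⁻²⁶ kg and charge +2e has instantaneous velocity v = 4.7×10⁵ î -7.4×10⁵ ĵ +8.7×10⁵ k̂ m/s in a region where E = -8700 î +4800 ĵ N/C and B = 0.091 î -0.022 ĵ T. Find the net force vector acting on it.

F ≈ (3.34×10⁻¹⁵, 2.69×10⁻¹⁴, 1.83×10⁻¹⁴) N

v×B = (1.91×10⁴, 7.92×10⁴, 5.70×10⁴) N/C.
E + v×B = (1.04×10⁴, 8.40×10⁴, 5.70×10⁴) N/C.
F = q(E + v×B) = (3.204×10⁻¹⁹ C)·(1.04×10⁴, 8.40×10⁴, 5.70×10⁴) = (3.34×10⁻¹⁵, 2.69×10⁻¹⁴, 1.83×10⁻¹⁴) N.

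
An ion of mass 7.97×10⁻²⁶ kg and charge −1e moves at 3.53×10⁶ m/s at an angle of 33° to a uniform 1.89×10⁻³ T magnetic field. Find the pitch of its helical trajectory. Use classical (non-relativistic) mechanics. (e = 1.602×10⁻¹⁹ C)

p ≈ 4900 m

v∥ = v cosθ = 3.53×10⁶·cos33° ≈ 2.961×10⁶ m/s.
T = 2πm/(|q|B) = 2π(7.97×10⁻²⁶)/((1.602×10⁻¹⁹)(1.89×10⁻³)) ≈ 1.654×10⁻³ s.
pitch = v∥ T = (2.961×10⁶)(1.654×10⁻³) ≈ 4900 m.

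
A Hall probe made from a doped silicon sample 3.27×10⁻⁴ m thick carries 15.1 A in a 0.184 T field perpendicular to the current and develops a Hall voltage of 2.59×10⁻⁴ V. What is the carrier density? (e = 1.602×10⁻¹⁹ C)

n ≈ 2.05×10²⁶ m⁻³

From V_H = IB/(n e t), n = IB/(V_H e t).
n = (15.1)(0.184)/((2.59×10⁻⁴)(1.602×10⁻¹⁹)(3.27×10⁻⁴)) ≈ 2.05×10²⁶ m⁻³.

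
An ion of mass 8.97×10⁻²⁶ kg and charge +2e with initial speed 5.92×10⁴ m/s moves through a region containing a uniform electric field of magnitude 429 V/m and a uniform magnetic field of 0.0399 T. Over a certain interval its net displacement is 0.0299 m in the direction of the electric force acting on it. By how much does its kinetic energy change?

The magnetic force is always ⟂ v and does no work; only the electric force changes KE.
ΔKE = F_E · d = |q|E d = (3.204×10⁻¹⁹)(429)(0.0299) ≈ 4.11×10⁻¹⁸ J.

ΔKE ≈ 4.11×10⁻¹⁸ J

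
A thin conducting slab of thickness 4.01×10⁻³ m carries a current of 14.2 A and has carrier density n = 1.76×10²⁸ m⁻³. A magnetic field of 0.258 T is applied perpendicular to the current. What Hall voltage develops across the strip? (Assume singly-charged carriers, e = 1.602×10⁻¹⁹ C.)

V_H = IB/(n e t).
V_H = (14.2)(0.258)/((1.76×10²⁸)(1.602×10⁻¹⁹)(4.01×10⁻³)) ≈ 3.24×10⁻⁷ V.

V_H ≈ 3.24×10⁻⁷ V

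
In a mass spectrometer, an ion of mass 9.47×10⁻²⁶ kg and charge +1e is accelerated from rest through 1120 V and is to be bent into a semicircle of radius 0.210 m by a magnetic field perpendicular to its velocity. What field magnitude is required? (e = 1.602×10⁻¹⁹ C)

B ≈ 0.173 T

v = √(2|q|V/m) = √(2·1.602×10⁻¹⁹·1120/9.47×10⁻²⁶) ≈ 6.156×10⁴ m/s.
B = mv/(|q|r) = (9.47×10⁻²⁶)(6.156×10⁴)/((1.602×10⁻¹⁹)(0.210)) ≈ 0.173 T.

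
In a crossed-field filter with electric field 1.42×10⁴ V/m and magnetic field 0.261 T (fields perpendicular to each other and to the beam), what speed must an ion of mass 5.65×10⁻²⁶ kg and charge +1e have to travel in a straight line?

v = 5.44×10⁴ m/s

For undeflected motion the electric and magnetic forces balance: qE = qvB.
v = E/B = 1.42×10⁴/0.261 = 5.44×10⁴ m/s.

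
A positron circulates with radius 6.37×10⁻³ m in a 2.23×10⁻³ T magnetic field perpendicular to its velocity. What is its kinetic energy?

v = |q|Br/m, then KE = ½mv² = (qBr)²/(2m).
v = (1.602×10⁻¹⁹)(2.23×10⁻³)(6.37×10⁻³)/9.109×10⁻³¹ ≈ 2.498×10⁶ m/s.
KE = ½(9.109×10⁻³¹)(2.498×10⁶)² ≈ 2.84×10⁻¹⁸ J.

KE ≈ 2.84×10⁻¹⁸ J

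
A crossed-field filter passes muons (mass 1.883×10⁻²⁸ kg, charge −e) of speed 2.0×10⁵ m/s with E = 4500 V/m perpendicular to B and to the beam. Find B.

Balance of forces in the selector: qE = qvB ⇒ B = E/v.
B = 4500/2.0×10⁵ = 0.022 T.

B = 0.022 T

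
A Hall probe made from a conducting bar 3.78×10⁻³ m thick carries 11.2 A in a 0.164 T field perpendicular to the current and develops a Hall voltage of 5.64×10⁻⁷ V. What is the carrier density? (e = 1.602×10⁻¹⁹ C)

From V_H = IB/(n e t), n = IB/(V_H e t).
n = (11.2)(0.164)/((5.64×10⁻⁷)(1.602×10⁻¹⁹)(3.78×10⁻³)) ≈ 5.38×10²⁷ m⁻³.

n ≈ 5.38×10²⁷ m⁻³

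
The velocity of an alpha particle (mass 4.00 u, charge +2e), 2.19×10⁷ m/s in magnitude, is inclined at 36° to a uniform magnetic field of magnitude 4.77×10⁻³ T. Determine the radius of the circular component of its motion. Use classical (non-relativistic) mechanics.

r ≈ 56.0 m

v⊥ = v sinθ = 2.19×10⁷·sin36° ≈ 1.287×10⁷ m/s.
r = m v⊥/(|q|B) = (6.644×10⁻²⁷)(1.287×10⁷)/((3.204×10⁻¹⁹)(4.77×10⁻³)) ≈ 56.0 m.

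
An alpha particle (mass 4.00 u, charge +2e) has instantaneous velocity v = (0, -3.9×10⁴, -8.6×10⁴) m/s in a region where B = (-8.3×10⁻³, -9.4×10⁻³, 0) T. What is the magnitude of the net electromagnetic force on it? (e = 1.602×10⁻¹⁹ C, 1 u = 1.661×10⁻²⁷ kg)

|F| ≈ 3.61×10⁻¹⁶ N

v×B = (-808, 714, -324) N/C.
F = q v×B = (3.204×10⁻¹⁹ C)·(-808, 714, -324) = (-2.59×10⁻¹⁶, 2.29×10⁻¹⁶, -1.04×10⁻¹⁶) N.
|F| = 3.61×10⁻¹⁶ N.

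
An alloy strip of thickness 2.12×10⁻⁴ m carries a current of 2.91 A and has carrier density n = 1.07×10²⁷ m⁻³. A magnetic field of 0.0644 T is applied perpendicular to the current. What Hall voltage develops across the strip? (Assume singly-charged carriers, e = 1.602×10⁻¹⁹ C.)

V_H = IB/(n e t).
V_H = (2.91)(0.0644)/((1.07×10²⁷)(1.602×10⁻¹⁹)(2.12×10⁻⁴)) ≈ 5.16×10⁻⁶ V.

V_H ≈ 5.16×10⁻⁶ V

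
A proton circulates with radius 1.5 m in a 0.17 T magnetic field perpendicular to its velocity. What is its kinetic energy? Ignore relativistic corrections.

v = |q|Br/m, then KE = ½mv² = (qBr)²/(2m).
v = (1.602×10⁻¹⁹)(0.17)(1.5)/1.673×10⁻²⁷ ≈ 2.442×10⁷ m/s.
KE = ½(1.673×10⁻²⁷)(2.442×10⁷)² ≈ 5.0×10⁻¹³ J = 3.1×10⁶ eV.

KE ≈ 3.1×10⁶ eV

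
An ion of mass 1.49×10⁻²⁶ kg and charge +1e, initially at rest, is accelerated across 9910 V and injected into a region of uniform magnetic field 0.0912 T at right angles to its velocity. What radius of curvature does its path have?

Acceleration: |q|V = ½mv² ⇒ v = √(2|q|V/m) = √(2·1.602×10⁻¹⁹·9910/1.49×10⁻²⁶) ≈ 4.616×10⁵ m/s.
In the field: r = mv/(|q|B) = (1.49×10⁻²⁶)(4.616×10⁵)/((1.602×10⁻¹⁹)(0.0912)) ≈ 0.471 m.

r ≈ 0.471 m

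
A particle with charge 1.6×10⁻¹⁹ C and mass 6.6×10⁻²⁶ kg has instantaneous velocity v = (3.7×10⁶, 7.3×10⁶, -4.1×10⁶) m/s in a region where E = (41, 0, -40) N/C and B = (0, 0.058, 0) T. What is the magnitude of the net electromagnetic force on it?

|F| ≈ 5.13×10⁻¹⁴ N

v×B = (2.38×10⁵, 0, 2.15×10⁵) N/C.
E + v×B = (2.38×10⁵, 0, 2.15×10⁵) N/C.
F = q(E + v×B) = (1.6×10⁻¹⁹ C)·(2.38×10⁵, 0, 2.15×10⁵) = (3.81×10⁻¹⁴, 0, 3.43×10⁻¹⁴) N.
|F| = 5.13×10⁻¹⁴ N.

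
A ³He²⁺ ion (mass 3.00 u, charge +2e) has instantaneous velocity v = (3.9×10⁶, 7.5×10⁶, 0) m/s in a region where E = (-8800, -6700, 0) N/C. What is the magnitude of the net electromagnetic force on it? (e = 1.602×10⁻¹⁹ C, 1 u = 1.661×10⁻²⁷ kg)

|F| ≈ 3.54×10⁻¹⁵ N

Only an electric field acts, so F = qE = (3.204×10⁻¹⁹ C)·(-8800, -6700, 0) = (-2.82×10⁻¹⁵, -2.15×10⁻¹⁵, 0) N.
|F| = 3.54×10⁻¹⁵ N.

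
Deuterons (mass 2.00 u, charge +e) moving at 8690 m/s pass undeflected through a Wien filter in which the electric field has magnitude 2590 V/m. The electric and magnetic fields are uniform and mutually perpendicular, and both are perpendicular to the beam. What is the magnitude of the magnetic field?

B = 0.298 T

Balance of forces in the selector: qE = qvB ⇒ B = E/v.
B = 2590/8690 = 0.298 T.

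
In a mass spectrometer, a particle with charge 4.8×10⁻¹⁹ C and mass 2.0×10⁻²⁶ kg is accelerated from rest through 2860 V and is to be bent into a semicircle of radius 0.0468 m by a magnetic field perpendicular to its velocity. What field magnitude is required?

B ≈ 0.330 T

v = √(2|q|V/m) = √(2·4.8×10⁻¹⁹·2860/2.0×10⁻²⁶) ≈ 3.705×10⁵ m/s.
B = mv/(|q|r) = (2.0×10⁻²⁶)(3.705×10⁵)/((4.8×10⁻¹⁹)(0.0468)) ≈ 0.330 T.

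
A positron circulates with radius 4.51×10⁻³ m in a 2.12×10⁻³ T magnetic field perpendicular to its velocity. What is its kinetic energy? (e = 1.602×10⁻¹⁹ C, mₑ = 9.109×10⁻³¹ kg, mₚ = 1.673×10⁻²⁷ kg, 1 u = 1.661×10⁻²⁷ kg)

KE ≈ 1.29×10⁻¹⁸ J

v = |q|Br/m, then KE = ½mv² = (qBr)²/(2m).
v = (1.602×10⁻¹⁹)(2.12×10⁻³)(4.51×10⁻³)/9.109×10⁻³¹ ≈ 1.682×10⁶ m/s.
KE = ½(9.109×10⁻³¹)(1.682×10⁶)² ≈ 1.29×10⁻¹⁸ J.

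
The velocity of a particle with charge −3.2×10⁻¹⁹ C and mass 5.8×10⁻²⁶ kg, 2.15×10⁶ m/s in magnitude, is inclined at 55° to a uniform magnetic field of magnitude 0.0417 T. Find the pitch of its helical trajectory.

p ≈ 33.7 m

v∥ = v cosθ = 2.15×10⁶·cos55° ≈ 1.233×10⁶ m/s.
T = 2πm/(|q|B) = 2π(5.8×10⁻²⁶)/((3.2×10⁻¹⁹)(0.0417)) ≈ 2.731×10⁻⁵ s.
pitch = v∥ T = (1.233×10⁶)(2.731×10⁻⁵) ≈ 33.7 m.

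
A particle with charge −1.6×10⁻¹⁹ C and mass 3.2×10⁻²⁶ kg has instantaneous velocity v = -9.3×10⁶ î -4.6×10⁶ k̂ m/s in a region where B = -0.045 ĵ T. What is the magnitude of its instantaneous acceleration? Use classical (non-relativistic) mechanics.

|a| ≈ 2.33×10¹² m/s²

v×B = (-2.07×10⁵, 0, 4.18×10⁵) N/C.
F = q v×B = (−1.6×10⁻¹⁹ C)·(-2.07×10⁵, 0, 4.18×10⁵) = (3.31×10⁻¹⁴, 0, -6.70×10⁻¹⁴) N.
|a| = |F|/m = 7.470×10⁻¹⁴/3.2×10⁻²⁶ ≈ 2.33×10¹² m/s².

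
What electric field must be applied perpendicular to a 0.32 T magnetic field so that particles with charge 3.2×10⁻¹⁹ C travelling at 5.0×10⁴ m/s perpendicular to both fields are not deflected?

For straight-line motion qE = qvB, so E = vB.
E = 5.0×10⁴ × 0.32 = 1.6×10⁴ V/m.

E = 1.6×10⁴ V/m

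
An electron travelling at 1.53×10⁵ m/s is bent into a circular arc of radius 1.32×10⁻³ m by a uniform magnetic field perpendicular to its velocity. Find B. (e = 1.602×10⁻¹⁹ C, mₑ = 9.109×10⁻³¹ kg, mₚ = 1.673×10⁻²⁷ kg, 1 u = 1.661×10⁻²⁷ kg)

From |q|vB = mv²/r, B = mv/(|q|r).
B = (9.109×10⁻³¹)(1.53×10⁵)/((1.602×10⁻¹⁹)(1.32×10⁻³)) ≈ 6.59×10⁻⁴ T.

B ≈ 6.59×10⁻⁴ T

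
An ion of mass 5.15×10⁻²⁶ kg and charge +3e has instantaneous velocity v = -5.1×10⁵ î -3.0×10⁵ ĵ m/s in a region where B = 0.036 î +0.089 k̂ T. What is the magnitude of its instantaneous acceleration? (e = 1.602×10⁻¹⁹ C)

|a| ≈ 5.02×10¹¹ m/s²

v×B = (-2.67×10⁴, 4.54×10⁴, 1.08×10⁴) N/C.
F = q v×B = (4.806×10⁻¹⁹ C)·(-2.67×10⁴, 4.54×10⁴, 1.08×10⁴) = (-1.28×10⁻¹⁴, 2.18×10⁻¹⁴, 5.19×10⁻¹⁵) N.
|a| = |F|/m = 2.584×10⁻¹⁴/5.15×10⁻²⁶ ≈ 5.02×10¹¹ m/s².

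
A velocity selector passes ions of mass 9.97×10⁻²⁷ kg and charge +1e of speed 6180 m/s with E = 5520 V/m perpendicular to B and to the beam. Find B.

Balance of forces in the selector: qE = qvB ⇒ B = E/v.
B = 5520/6180 = 0.893 T.

B = 0.893 T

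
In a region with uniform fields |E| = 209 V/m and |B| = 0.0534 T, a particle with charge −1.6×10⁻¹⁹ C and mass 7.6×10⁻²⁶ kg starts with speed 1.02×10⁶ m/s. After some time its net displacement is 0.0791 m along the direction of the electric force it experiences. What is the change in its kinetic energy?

The magnetic force is always ⟂ v and does no work; only the electric force changes KE.
ΔKE = F_E · d = |q|E d = (1.6×10⁻¹⁹)(209)(0.0791) ≈ 2.65×10⁻¹⁸ J.

ΔKE ≈ 2.65×10⁻¹⁸ J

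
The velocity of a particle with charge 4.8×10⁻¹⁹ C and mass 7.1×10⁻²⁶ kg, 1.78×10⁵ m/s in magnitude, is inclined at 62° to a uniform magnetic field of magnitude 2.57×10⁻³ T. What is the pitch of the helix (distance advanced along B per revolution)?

v∥ = v cosθ = 1.78×10⁵·cos62° ≈ 8.357×10⁴ m/s.
T = 2πm/(|q|B) = 2π(7.1×10⁻²⁶)/((4.8×10⁻¹⁹)(2.57×10⁻³)) ≈ 3.616×10⁻⁴ s.
pitch = v∥ T = (8.357×10⁴)(3.616×10⁻⁴) ≈ 30.2 m.

p ≈ 30.2 m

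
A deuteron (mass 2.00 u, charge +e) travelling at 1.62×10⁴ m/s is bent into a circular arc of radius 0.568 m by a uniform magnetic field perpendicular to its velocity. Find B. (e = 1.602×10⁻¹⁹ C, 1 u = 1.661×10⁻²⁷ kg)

From |q|vB = mv²/r, B = mv/(|q|r).
B = (3.322×10⁻²⁷)(1.62×10⁴)/((1.602×10⁻¹⁹)(0.568)) ≈ 5.91×10⁻⁴ T.

B ≈ 5.91×10⁻⁴ T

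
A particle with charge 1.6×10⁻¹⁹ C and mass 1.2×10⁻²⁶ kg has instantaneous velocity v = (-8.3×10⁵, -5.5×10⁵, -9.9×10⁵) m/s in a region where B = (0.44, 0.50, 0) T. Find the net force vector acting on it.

v×B = (4.95×10⁵, -4.36×10⁵, -1.73×10⁵) N/C.
F = q v×B = (1.6×10⁻¹⁹ C)·(4.95×10⁵, -4.36×10⁵, -1.73×10⁵) = (7.92×10⁻¹⁴, -6.97×10⁻¹⁴, -2.77×10⁻¹⁴) N.

F ≈ (7.92×10⁻¹⁴, -6.97×10⁻¹⁴, -2.77×10⁻¹⁴) N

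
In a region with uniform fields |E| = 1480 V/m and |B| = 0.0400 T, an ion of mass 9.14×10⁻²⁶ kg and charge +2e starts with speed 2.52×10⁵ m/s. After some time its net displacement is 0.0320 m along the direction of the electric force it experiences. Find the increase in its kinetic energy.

ΔKE ≈ 1.52×10⁻¹⁷ J

The magnetic force is always ⟂ v and does no work; only the electric force changes KE.
ΔKE = F_E · d = |q|E d = (3.204×10⁻¹⁹)(1480)(0.0320) ≈ 1.52×10⁻¹⁷ J.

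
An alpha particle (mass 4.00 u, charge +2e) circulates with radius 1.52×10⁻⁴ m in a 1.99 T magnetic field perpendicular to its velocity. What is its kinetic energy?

KE ≈ 7.07×10⁻¹⁹ J

v = |q|Br/m, then KE = ½mv² = (qBr)²/(2m).
v = (3.204×10⁻¹⁹)(1.99)(1.52×10⁻⁴)/6.644×10⁻²⁷ ≈ 1.459×10⁴ m/s.
KE = ½(6.644×10⁻²⁷)(1.459×10⁴)² ≈ 7.07×10⁻¹⁹ J.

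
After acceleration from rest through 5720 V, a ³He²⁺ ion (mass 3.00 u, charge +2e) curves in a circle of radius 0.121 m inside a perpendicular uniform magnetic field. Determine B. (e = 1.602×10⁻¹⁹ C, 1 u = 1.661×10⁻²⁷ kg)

v = √(2|q|V/m) = √(2·3.204×10⁻¹⁹·5720/4.983×10⁻²⁷) ≈ 8.577×10⁵ m/s.
B = mv/(|q|r) = (4.983×10⁻²⁷)(8.577×10⁵)/((3.204×10⁻¹⁹)(0.121)) ≈ 0.110 T.

B ≈ 0.110 T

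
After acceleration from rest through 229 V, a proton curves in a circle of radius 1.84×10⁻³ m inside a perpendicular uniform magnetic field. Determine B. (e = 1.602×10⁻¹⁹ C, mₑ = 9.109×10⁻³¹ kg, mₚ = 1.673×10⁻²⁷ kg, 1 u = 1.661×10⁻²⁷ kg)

v = √(2|q|V/m) = √(2·1.602×10⁻¹⁹·229/1.673×10⁻²⁷) ≈ 2.094×10⁵ m/s.
B = mv/(|q|r) = (1.673×10⁻²⁷)(2.094×10⁵)/((1.602×10⁻¹⁹)(1.84×10⁻³)) ≈ 1.19 T.

B ≈ 1.19 T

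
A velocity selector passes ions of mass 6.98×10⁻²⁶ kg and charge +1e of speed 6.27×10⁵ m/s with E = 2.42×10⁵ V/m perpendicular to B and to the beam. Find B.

Balance of forces in the selector: qE = qvB ⇒ B = E/v.
B = 2.42×10⁵/6.27×10⁵ = 0.386 T.

B = 0.386 T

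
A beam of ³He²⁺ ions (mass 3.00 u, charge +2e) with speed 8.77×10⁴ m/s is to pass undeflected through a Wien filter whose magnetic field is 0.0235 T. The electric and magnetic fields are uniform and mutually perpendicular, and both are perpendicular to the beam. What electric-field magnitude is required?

E = 2060 V/m

For straight-line motion qE = qvB, so E = vB.
E = 8.77×10⁴ × 0.0235 = 2060 V/m.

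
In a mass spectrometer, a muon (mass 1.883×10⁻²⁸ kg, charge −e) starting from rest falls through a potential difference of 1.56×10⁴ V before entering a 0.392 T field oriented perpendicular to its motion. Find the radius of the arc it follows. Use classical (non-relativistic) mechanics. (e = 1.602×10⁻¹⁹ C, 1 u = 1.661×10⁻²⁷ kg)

Acceleration: |q|V = ½mv² ⇒ v = √(2|q|V/m) = √(2·1.602×10⁻¹⁹·1.56×10⁴/1.883×10⁻²⁸) ≈ 5.152×10⁶ m/s.
In the field: r = mv/(|q|B) = (1.883×10⁻²⁸)(5.152×10⁶)/((1.602×10⁻¹⁹)(0.392)) ≈ 0.0154 m.

r ≈ 0.0154 m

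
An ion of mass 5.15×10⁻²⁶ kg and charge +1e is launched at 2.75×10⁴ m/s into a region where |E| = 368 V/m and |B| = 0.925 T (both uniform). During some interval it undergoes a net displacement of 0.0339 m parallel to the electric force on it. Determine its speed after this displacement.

B does no work; ΔKE = |q|E d.
½mv_f² = ½mv₀² + |q|Ed = ½(5.15×10⁻²⁶)(2.75×10⁴)² + (1.602×10⁻¹⁹)(368)(0.0339) ≈ 1.947×10⁻¹⁷ J + 1.999×10⁻¹⁸ J ≈ 2.147×10⁻¹⁷ J.
v_f = √(2·2.147×10⁻¹⁷/5.15×10⁻²⁶) ≈ 2.89×10⁴ m/s.

v_f ≈ 2.89×10⁴ m/s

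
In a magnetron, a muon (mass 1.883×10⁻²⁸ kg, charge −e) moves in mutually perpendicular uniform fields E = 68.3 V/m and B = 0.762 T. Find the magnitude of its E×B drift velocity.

In crossed fields the guiding centre drifts at v_d = |E×B|/B² = E/B, independent of charge and mass.
v_d = 68.3/0.762 = 89.6 m/s.

v_d ≈ 89.6 m/s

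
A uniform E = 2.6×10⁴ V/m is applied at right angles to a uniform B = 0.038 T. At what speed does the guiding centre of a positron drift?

The steady drift has the magnetic force balancing the electric force, so v_d = E/B.
v_d = 2.6×10⁴/0.038 = 6.8×10⁵ m/s.

v_d ≈ 6.8×10⁵ m/s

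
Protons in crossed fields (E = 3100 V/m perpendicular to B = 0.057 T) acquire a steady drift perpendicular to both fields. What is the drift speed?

v_d ≈ 5.4×10⁴ m/s

The steady drift has the magnetic force balancing the electric force, so v_d = E/B.
v_d = 3100/0.057 = 5.4×10⁴ m/s.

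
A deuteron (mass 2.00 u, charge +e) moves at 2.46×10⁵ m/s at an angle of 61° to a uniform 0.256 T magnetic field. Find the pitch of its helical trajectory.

p ≈ 0.0607 m

v∥ = v cosθ = 2.46×10⁵·cos61° ≈ 1.193×10⁵ m/s.
T = 2πm/(|q|B) = 2π(3.322×10⁻²⁷)/((1.602×10⁻¹⁹)(0.256)) ≈ 5.090×10⁻⁷ s.
pitch = v∥ T = (1.193×10⁵)(5.090×10⁻⁷) ≈ 0.0607 m.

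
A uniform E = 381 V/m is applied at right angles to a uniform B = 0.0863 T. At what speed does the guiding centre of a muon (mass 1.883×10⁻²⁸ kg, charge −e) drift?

v_d ≈ 4410 m/s

In crossed fields the guiding centre drifts at v_d = |E×B|/B² = E/B, independent of charge and mass.
v_d = 381/0.0863 = 4410 m/s.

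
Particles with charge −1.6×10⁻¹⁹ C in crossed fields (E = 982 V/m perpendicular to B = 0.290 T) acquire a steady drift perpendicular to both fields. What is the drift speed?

The E×B drift speed is v_d = E/B.
v_d = 982/0.290 = 3390 m/s.

v_d ≈ 3390 m/s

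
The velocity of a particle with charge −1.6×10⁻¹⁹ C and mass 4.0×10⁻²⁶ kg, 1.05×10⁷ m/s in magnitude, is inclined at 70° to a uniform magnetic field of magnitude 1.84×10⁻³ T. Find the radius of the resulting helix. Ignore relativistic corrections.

r ≈ 1340 m

v⊥ = v sinθ = 1.05×10⁷·sin70° ≈ 9.867×10⁶ m/s.
r = m v⊥/(|q|B) = (4.0×10⁻²⁶)(9.867×10⁶)/((1.6×10⁻¹⁹)(1.84×10⁻³)) ≈ 1340 m.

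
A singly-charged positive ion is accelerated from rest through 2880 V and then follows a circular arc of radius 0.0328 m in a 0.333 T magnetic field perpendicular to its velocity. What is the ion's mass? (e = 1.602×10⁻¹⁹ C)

Combine |q|V = ½mv² and r = mv/(|q|B): eliminate v to get m = qB²r²/(2V).
m = (1.602×10⁻¹⁹)(0.333)²(0.0328)²/(2·2880) ≈ 3.32×10⁻²⁷ kg.

m ≈ 3.32×10⁻²⁷ kg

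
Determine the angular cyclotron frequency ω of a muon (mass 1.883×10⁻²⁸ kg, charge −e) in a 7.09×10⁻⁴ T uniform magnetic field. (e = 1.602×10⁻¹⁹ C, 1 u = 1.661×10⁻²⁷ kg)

ω = |q|B/m.
ω = (1.602×10⁻¹⁹)(7.09×10⁻⁴)/1.883×10⁻²⁸ ≈ 6.03×10⁵ rad/s.

ω ≈ 6.03×10⁵ rad/s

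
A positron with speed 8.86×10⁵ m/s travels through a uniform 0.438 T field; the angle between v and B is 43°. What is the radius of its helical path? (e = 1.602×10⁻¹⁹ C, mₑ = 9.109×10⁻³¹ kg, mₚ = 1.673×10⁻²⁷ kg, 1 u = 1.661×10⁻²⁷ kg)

v⊥ = v sinθ = 8.86×10⁵·sin43° ≈ 6.043×10⁵ m/s.
r = m v⊥/(|q|B) = (9.109×10⁻³¹)(6.043×10⁵)/((1.602×10⁻¹⁹)(0.438)) ≈ 7.84×10⁻⁶ m.

r ≈ 7.84×10⁻⁶ m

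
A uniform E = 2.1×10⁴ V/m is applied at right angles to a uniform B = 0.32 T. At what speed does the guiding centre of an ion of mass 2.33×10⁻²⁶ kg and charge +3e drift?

The E×B drift speed is v_d = E/B.
v_d = 2.1×10⁴/0.32 = 6.6×10⁴ m/s.

v_d ≈ 6.6×10⁴ m/s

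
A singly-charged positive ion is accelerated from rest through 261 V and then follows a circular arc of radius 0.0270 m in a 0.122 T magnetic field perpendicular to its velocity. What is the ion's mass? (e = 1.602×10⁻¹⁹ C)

m ≈ 3.33×10⁻²⁷ kg

Combine |q|V = ½mv² and r = mv/(|q|B): eliminate v to get m = qB²r²/(2V).
m = (1.602×10⁻¹⁹)(0.122)²(0.0270)²/(2·261) ≈ 3.33×10⁻²⁷ kg.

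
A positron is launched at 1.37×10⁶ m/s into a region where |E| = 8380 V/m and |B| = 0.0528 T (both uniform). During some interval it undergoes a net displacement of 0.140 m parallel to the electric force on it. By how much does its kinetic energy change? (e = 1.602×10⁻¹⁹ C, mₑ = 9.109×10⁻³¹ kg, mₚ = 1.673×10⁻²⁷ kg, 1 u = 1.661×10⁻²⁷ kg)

The magnetic force is always ⟂ v and does no work; only the electric force changes KE.
ΔKE = F_E · d = |q|E d = (1.602×10⁻¹⁹)(8380)(0.140) ≈ 1.88×10⁻¹⁶ J.

ΔKE ≈ 1.88×10⁻¹⁶ J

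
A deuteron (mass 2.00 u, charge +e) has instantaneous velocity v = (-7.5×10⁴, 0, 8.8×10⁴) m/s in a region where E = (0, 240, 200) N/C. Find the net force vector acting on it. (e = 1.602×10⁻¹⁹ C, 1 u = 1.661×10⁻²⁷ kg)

F ≈ (0, 3.84×10⁻¹⁷, 3.20×10⁻¹⁷) N

Only an electric field acts, so F = qE = (1.602×10⁻¹⁹ C)·(0, 240, 200) = (0, 3.84×10⁻¹⁷, 3.20×10⁻¹⁷) N.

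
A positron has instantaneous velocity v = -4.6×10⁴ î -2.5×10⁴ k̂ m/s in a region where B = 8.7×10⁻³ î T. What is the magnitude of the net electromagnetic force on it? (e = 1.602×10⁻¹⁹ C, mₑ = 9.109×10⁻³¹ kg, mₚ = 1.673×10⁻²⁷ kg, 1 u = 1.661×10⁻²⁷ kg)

|F| ≈ 3.48×10⁻¹⁷ N

v×B = (0, -217, 0) N/C.
F = q v×B = (1.602×10⁻¹⁹ C)·(0, -217, 0) = (0, -3.48×10⁻¹⁷, 0) N.
|F| = 3.48×10⁻¹⁷ N.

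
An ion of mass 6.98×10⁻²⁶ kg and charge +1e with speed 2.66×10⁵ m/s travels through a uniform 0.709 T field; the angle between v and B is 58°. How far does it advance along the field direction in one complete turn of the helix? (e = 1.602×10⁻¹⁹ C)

v∥ = v cosθ = 2.66×10⁵·cos58° ≈ 1.410×10⁵ m/s.
T = 2πm/(|q|B) = 2π(6.98×10⁻²⁶)/((1.602×10⁻¹⁹)(0.709)) ≈ 3.861×10⁻⁶ s.
pitch = v∥ T = (1.410×10⁵)(3.861×10⁻⁶) ≈ 0.544 m.

p ≈ 0.544 m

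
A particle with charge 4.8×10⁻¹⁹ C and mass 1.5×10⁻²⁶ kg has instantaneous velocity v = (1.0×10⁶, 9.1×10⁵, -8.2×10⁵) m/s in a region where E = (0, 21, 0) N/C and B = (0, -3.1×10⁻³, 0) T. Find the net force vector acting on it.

F ≈ (-1.22×10⁻¹⁵, 1.01×10⁻¹⁷, -1.49×10⁻¹⁵) N

v×B = (-2540, 0, -3100) N/C.
E + v×B = (-2540, 21.0, -3100) N/C.
F = q(E + v×B) = (4.8×10⁻¹⁹ C)·(-2540, 21.0, -3100) = (-1.22×10⁻¹⁵, 1.01×10⁻¹⁷, -1.49×10⁻¹⁵) N.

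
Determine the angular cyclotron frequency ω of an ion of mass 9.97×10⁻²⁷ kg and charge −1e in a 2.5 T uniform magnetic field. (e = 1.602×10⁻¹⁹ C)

ω ≈ 4.0×10⁷ rad/s

ω = |q|B/m.
ω = (1.602×10⁻¹⁹)(2.5)/9.97×10⁻²⁷ ≈ 4.0×10⁷ rad/s.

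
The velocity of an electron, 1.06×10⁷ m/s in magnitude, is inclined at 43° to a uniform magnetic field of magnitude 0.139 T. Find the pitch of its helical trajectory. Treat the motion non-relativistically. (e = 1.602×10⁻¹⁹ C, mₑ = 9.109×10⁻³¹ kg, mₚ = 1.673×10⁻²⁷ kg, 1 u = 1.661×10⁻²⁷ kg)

v∥ = v cosθ = 1.06×10⁷·cos43° ≈ 7.752×10⁶ m/s.
T = 2πm/(|q|B) = 2π(9.109×10⁻³¹)/((1.602×10⁻¹⁹)(0.139)) ≈ 2.570×10⁻¹⁰ s.
pitch = v∥ T = (7.752×10⁶)(2.570×10⁻¹⁰) ≈ 1.99×10⁻³ m.

p ≈ 1.99×10⁻³ m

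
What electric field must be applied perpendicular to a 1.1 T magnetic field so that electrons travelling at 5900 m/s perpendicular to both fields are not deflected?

E = 6500 V/m

For straight-line motion qE = qvB, so E = vB.
E = 5900 × 1.1 = 6500 V/m.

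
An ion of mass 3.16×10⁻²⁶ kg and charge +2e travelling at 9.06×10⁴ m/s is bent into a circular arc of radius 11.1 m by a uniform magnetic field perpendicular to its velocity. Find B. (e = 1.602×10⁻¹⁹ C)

B ≈ 8.05×10⁻⁴ T

From |q|vB = mv²/r, B = mv/(|q|r).
B = (3.16×10⁻²⁶)(9.06×10⁴)/((3.204×10⁻¹⁹)(11.1)) ≈ 8.05×10⁻⁴ T.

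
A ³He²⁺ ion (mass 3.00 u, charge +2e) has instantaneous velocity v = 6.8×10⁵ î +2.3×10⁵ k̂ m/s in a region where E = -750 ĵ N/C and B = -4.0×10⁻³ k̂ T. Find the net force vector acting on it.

v×B = (0, 2720, 0) N/C.
E + v×B = (0, 1970, 0) N/C.
F = q(E + v×B) = (3.204×10⁻¹⁹ C)·(0, 1970, 0) = (0, 6.31×10⁻¹⁶, 0) N.

F ≈ (0, 6.31×10⁻¹⁶, 0) N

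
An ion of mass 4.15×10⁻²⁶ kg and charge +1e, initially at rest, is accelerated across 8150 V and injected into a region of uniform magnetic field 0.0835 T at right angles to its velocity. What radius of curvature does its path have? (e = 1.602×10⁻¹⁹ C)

r ≈ 0.778 m

Acceleration: |q|V = ½mv² ⇒ v = √(2|q|V/m) = √(2·1.602×10⁻¹⁹·8150/4.15×10⁻²⁶) ≈ 2.508×10⁵ m/s.
In the field: r = mv/(|q|B) = (4.15×10⁻²⁶)(2.508×10⁵)/((1.602×10⁻¹⁹)(0.0835)) ≈ 0.778 m.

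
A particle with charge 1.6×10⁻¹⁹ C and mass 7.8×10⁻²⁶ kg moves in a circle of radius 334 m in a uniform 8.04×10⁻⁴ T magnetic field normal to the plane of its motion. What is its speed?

From |q|vB = mv²/r, v = |q|Br/m.
v = (1.6×10⁻¹⁹)(8.04×10⁻⁴)(334)/7.8×10⁻²⁶ ≈ 5.51×10⁵ m/s.

v ≈ 5.51×10⁵ m/s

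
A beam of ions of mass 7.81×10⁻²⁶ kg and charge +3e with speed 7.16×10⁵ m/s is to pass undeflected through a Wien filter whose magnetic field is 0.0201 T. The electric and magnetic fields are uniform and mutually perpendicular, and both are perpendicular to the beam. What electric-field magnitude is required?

E = 1.44×10⁴ V/m

For straight-line motion qE = qvB, so E = vB.
E = 7.16×10⁵ × 0.0201 = 1.44×10⁴ V/m.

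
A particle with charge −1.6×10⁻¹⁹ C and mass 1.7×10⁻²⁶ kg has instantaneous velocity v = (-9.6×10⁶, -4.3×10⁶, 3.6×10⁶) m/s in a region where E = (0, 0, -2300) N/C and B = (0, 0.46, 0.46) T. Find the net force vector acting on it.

F ≈ (5.81×10⁻¹³, -7.07×10⁻¹³, 7.07×10⁻¹³) N

v×B = (-3.63×10⁶, 4.42×10⁶, -4.42×10⁶) N/C.
E + v×B = (-3.63×10⁶, 4.42×10⁶, -4.42×10⁶) N/C.
F = q(E + v×B) = (−1.6×10⁻¹⁹ C)·(-3.63×10⁶, 4.42×10⁶, -4.42×10⁶) = (5.81×10⁻¹³, -7.07×10⁻¹³, 7.07×10⁻¹³) N.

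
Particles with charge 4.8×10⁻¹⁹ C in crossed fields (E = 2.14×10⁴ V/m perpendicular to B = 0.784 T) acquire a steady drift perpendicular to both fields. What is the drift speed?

The steady drift has the magnetic force balancing the electric force, so v_d = E/B.
v_d = 2.14×10⁴/0.784 = 2.73×10⁴ m/s.

v_d ≈ 2.73×10⁴ m/s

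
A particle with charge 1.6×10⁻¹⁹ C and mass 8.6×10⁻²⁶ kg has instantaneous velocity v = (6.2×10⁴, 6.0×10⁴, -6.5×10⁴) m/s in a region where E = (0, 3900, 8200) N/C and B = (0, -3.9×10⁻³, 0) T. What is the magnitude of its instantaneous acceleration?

v×B = (-254, 0, -242) N/C.
E + v×B = (-254, 3900, 7960) N/C.
F = q(E + v×B) = (1.6×10⁻¹⁹ C)·(-254, 3900, 7960) = (-4.06×10⁻¹⁷, 6.24×10⁻¹⁶, 1.27×10⁻¹⁵) N.
|a| = |F|/m = 1.419×10⁻¹⁵/8.6×10⁻²⁶ ≈ 1.65×10¹⁰ m/s².

|a| ≈ 1.65×10¹⁰ m/s²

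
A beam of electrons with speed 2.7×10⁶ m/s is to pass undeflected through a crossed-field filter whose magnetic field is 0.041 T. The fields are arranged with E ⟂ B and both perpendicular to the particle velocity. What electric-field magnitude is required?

For straight-line motion qE = qvB, so E = vB.
E = 2.7×10⁶ × 0.041 = 1.1×10⁵ V/m.

E = 1.1×10⁵ V/m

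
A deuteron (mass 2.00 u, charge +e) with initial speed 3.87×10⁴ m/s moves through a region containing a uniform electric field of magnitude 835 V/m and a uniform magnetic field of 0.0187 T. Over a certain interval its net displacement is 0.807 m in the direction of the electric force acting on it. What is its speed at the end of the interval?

v_f ≈ 2.58×10⁵ m/s

B does no work; ΔKE = |q|E d.
½mv_f² = ½mv₀² + |q|Ed = ½(3.322×10⁻²⁷)(3.87×10⁴)² + (1.602×10⁻¹⁹)(835)(0.807) ≈ 2.488×10⁻¹⁸ J + 1.079×10⁻¹⁶ J ≈ 1.104×10⁻¹⁶ J.
v_f = √(2·1.104×10⁻¹⁶/3.322×10⁻²⁷) ≈ 2.58×10⁵ m/s.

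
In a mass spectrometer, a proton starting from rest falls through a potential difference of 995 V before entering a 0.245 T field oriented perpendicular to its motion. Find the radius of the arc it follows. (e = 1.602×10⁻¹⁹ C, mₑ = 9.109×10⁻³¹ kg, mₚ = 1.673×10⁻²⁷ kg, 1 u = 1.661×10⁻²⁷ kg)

Acceleration: |q|V = ½mv² ⇒ v = √(2|q|V/m) = √(2·1.602×10⁻¹⁹·995/1.673×10⁻²⁷) ≈ 4.365×10⁵ m/s.
In the field: r = mv/(|q|B) = (1.673×10⁻²⁷)(4.365×10⁵)/((1.602×10⁻¹⁹)(0.245)) ≈ 0.0186 m.

r ≈ 0.0186 m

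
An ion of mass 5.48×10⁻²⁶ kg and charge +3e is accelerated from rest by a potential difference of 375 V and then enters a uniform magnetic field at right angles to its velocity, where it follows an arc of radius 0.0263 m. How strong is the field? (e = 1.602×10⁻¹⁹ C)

B ≈ 0.352 T

v = √(2|q|V/m) = √(2·4.806×10⁻¹⁹·375/5.48×10⁻²⁶) ≈ 8.110×10⁴ m/s.
B = mv/(|q|r) = (5.48×10⁻²⁶)(8.110×10⁴)/((4.806×10⁻¹⁹)(0.0263)) ≈ 0.352 T.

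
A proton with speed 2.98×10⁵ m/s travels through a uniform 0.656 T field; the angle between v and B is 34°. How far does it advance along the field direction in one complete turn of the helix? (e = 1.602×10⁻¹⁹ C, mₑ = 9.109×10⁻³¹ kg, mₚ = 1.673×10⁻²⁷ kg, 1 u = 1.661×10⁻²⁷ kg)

v∥ = v cosθ = 2.98×10⁵·cos34° ≈ 2.471×10⁵ m/s.
T = 2πm/(|q|B) = 2π(1.673×10⁻²⁷)/((1.602×10⁻¹⁹)(0.656)) ≈ 1.000×10⁻⁷ s.
pitch = v∥ T = (2.471×10⁵)(1.000×10⁻⁷) ≈ 0.0247 m.

p ≈ 0.0247 m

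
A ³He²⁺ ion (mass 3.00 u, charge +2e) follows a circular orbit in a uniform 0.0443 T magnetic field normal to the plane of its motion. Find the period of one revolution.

The cyclotron period depends only on m, q, B: T = 2πm/(|q|B).
T = 2π(4.983×10⁻²⁷)/((3.204×10⁻¹⁹)(0.0443)) ≈ 2.21×10⁻⁶ s.

T ≈ 2.21×10⁻⁶ s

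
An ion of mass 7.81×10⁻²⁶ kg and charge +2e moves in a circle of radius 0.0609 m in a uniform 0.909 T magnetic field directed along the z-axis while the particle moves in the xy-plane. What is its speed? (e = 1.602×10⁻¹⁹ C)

v ≈ 2.27×10⁵ m/s

From |q|vB = mv²/r, v = |q|Br/m.
v = (3.204×10⁻¹⁹)(0.909)(0.0609)/7.81×10⁻²⁶ ≈ 2.27×10⁵ m/s.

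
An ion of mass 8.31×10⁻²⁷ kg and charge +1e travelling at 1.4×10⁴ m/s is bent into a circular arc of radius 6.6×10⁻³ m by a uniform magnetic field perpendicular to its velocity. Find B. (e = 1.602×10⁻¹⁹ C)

From |q|vB = mv²/r, B = mv/(|q|r).
B = (8.31×10⁻²⁷)(1.4×10⁴)/((1.602×10⁻¹⁹)(6.6×10⁻³)) ≈ 0.11 T.

B ≈ 0.11 T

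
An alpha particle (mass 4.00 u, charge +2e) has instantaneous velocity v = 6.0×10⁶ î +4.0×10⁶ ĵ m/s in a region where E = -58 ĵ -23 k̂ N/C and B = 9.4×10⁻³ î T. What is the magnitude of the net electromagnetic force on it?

|F| ≈ 1.21×10⁻¹⁴ N

v×B = (0, 0, -3.76×10⁴) N/C.
E + v×B = (0, -58.0, -3.76×10⁴) N/C.
F = q(E + v×B) = (3.204×10⁻¹⁹ C)·(0, -58.0, -3.76×10⁴) = (0, -1.86×10⁻¹⁷, -1.21×10⁻¹⁴) N.
|F| = 1.21×10⁻¹⁴ N.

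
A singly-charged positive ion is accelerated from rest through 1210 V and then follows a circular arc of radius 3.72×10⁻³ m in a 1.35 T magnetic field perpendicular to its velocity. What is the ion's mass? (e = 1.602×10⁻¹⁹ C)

Combine |q|V = ½mv² and r = mv/(|q|B): eliminate v to get m = qB²r²/(2V).
m = (1.602×10⁻¹⁹)(1.35)²(3.72×10⁻³)²/(2·1210) ≈ 1.67×10⁻²⁷ kg.

m ≈ 1.67×10⁻²⁷ kg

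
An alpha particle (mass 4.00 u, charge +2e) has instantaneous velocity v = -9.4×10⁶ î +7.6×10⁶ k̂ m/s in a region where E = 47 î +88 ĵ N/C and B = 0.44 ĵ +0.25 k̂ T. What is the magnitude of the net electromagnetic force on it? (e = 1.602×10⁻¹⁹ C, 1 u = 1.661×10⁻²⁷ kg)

v×B = (-3.34×10⁶, 2.35×10⁶, -4.14×10⁶) N/C.
E + v×B = (-3.34×10⁶, 2.35×10⁶, -4.14×10⁶) N/C.
F = q(E + v×B) = (3.204×10⁻¹⁹ C)·(-3.34×10⁶, 2.35×10⁶, -4.14×10⁶) = (-1.07×10⁻¹², 7.53×10⁻¹³, -1.33×10⁻¹²) N.
|F| = 1.86×10⁻¹² N.

|F| ≈ 1.86×10⁻¹² N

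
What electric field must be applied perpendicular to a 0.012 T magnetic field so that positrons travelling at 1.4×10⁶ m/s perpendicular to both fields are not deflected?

For straight-line motion qE = qvB, so E = vB.
E = 1.4×10⁶ × 0.012 = 1.7×10⁴ V/m.

E = 1.7×10⁴ V/m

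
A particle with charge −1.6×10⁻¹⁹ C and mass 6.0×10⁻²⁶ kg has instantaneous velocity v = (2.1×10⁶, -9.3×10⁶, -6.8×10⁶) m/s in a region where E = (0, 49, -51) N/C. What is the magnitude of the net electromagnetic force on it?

Only an electric field acts, so F = qE = (−1.6×10⁻¹⁹ C)·(0, 49.0, -51.0) = (0, -7.84×10⁻¹⁸, 8.16×10⁻¹⁸) N.
|F| = 1.13×10⁻¹⁷ N.

|F| ≈ 1.13×10⁻¹⁷ N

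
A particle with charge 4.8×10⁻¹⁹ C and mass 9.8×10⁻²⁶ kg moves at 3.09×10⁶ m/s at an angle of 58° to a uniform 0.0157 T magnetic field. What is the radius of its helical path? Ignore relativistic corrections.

v⊥ = v sinθ = 3.09×10⁶·sin58° ≈ 2.620×10⁶ m/s.
r = m v⊥/(|q|B) = (9.8×10⁻²⁶)(2.620×10⁶)/((4.8×10⁻¹⁹)(0.0157)) ≈ 34.1 m.

r ≈ 34.1 m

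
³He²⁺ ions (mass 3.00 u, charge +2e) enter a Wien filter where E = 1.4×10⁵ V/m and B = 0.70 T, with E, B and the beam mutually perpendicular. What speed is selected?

Zero net Lorentz force requires |qE| = |q v×B|, i.e. E = vB.
v = E/B = 1.4×10⁵/0.70 = 2.0×10⁵ m/s.

v = 2.0×10⁵ m/s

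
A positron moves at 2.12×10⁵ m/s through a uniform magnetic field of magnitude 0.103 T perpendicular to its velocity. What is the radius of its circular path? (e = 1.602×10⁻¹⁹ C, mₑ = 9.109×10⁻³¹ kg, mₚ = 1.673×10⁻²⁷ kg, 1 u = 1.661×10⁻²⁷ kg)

r ≈ 1.17×10⁻⁵ m

The magnetic force provides the centripetal force: |q|vB = mv²/r.
r = mv/(|q|B) = (9.109×10⁻³¹)(2.12×10⁵)/((1.602×10⁻¹⁹)(0.103)) ≈ 1.17×10⁻⁵ m.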